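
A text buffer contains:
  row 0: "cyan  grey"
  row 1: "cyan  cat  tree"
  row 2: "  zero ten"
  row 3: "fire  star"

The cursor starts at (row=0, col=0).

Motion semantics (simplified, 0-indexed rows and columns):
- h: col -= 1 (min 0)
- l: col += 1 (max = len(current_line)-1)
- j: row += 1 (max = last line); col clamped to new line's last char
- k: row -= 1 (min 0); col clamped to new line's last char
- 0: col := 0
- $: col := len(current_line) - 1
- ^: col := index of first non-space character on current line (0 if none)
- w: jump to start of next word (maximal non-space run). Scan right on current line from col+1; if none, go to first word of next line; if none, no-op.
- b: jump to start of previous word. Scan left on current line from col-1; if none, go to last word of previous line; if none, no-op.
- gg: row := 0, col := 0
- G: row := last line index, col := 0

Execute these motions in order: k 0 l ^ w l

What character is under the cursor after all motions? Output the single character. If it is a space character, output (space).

Answer: r

Derivation:
After 1 (k): row=0 col=0 char='c'
After 2 (0): row=0 col=0 char='c'
After 3 (l): row=0 col=1 char='y'
After 4 (^): row=0 col=0 char='c'
After 5 (w): row=0 col=6 char='g'
After 6 (l): row=0 col=7 char='r'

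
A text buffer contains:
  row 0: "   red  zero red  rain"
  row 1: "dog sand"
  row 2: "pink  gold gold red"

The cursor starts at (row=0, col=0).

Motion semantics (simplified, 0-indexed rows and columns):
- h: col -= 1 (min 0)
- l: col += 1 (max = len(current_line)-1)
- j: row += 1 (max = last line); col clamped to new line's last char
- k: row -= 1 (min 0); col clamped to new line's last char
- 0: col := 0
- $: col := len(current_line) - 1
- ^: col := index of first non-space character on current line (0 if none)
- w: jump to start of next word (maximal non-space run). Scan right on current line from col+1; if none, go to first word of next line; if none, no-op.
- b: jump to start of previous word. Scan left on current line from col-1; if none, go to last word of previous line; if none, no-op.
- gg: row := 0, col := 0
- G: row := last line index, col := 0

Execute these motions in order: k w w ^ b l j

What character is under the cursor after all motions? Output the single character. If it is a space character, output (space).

After 1 (k): row=0 col=0 char='_'
After 2 (w): row=0 col=3 char='r'
After 3 (w): row=0 col=8 char='z'
After 4 (^): row=0 col=3 char='r'
After 5 (b): row=0 col=3 char='r'
After 6 (l): row=0 col=4 char='e'
After 7 (j): row=1 col=4 char='s'

Answer: s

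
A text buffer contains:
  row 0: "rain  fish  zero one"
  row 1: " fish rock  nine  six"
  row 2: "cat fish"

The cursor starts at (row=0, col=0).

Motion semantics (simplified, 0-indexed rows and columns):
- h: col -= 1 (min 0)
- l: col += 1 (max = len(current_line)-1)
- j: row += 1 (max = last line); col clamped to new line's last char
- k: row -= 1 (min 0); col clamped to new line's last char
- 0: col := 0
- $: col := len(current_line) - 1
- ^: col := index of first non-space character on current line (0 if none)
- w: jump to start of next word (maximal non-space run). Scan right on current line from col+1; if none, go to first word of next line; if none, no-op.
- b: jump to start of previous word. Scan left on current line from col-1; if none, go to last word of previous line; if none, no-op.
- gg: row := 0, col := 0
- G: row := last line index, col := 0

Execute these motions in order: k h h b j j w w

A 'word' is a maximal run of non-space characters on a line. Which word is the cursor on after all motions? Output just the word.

Answer: fish

Derivation:
After 1 (k): row=0 col=0 char='r'
After 2 (h): row=0 col=0 char='r'
After 3 (h): row=0 col=0 char='r'
After 4 (b): row=0 col=0 char='r'
After 5 (j): row=1 col=0 char='_'
After 6 (j): row=2 col=0 char='c'
After 7 (w): row=2 col=4 char='f'
After 8 (w): row=2 col=4 char='f'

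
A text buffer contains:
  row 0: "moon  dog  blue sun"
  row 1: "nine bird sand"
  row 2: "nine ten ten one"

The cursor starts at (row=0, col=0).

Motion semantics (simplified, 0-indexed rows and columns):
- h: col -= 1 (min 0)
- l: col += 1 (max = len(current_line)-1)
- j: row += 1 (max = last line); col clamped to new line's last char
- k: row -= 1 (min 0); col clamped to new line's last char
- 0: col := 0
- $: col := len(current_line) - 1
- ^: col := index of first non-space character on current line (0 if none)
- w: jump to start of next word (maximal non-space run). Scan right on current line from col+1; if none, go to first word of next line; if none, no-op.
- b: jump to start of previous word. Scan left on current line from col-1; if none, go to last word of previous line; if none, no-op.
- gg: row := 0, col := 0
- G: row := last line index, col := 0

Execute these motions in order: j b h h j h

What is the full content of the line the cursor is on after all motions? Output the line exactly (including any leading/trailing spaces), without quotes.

After 1 (j): row=1 col=0 char='n'
After 2 (b): row=0 col=16 char='s'
After 3 (h): row=0 col=15 char='_'
After 4 (h): row=0 col=14 char='e'
After 5 (j): row=1 col=13 char='d'
After 6 (h): row=1 col=12 char='n'

Answer: nine bird sand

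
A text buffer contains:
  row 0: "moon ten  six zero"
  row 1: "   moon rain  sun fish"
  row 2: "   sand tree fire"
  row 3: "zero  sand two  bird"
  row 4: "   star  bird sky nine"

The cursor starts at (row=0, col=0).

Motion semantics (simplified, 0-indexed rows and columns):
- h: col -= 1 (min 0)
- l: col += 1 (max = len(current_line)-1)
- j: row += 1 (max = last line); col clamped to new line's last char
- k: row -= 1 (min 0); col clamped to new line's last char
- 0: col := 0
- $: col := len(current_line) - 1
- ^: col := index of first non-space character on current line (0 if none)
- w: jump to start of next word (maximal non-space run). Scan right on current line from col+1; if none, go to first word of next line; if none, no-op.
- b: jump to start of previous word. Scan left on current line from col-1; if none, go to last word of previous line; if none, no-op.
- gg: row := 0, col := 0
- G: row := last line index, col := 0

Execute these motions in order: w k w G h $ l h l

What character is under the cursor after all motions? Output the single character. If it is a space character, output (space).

After 1 (w): row=0 col=5 char='t'
After 2 (k): row=0 col=5 char='t'
After 3 (w): row=0 col=10 char='s'
After 4 (G): row=4 col=0 char='_'
After 5 (h): row=4 col=0 char='_'
After 6 ($): row=4 col=21 char='e'
After 7 (l): row=4 col=21 char='e'
After 8 (h): row=4 col=20 char='n'
After 9 (l): row=4 col=21 char='e'

Answer: e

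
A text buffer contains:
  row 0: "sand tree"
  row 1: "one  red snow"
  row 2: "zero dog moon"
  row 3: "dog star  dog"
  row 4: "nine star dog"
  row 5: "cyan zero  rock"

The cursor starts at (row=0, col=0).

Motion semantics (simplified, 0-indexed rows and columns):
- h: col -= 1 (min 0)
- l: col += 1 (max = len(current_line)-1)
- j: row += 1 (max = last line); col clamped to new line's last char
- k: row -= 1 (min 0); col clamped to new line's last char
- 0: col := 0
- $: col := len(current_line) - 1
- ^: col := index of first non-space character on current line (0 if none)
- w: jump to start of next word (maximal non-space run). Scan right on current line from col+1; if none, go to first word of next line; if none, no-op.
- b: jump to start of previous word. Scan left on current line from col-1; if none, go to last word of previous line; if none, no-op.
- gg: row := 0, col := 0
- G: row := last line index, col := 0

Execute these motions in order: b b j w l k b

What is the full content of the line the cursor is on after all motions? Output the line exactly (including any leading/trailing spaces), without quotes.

After 1 (b): row=0 col=0 char='s'
After 2 (b): row=0 col=0 char='s'
After 3 (j): row=1 col=0 char='o'
After 4 (w): row=1 col=5 char='r'
After 5 (l): row=1 col=6 char='e'
After 6 (k): row=0 col=6 char='r'
After 7 (b): row=0 col=5 char='t'

Answer: sand tree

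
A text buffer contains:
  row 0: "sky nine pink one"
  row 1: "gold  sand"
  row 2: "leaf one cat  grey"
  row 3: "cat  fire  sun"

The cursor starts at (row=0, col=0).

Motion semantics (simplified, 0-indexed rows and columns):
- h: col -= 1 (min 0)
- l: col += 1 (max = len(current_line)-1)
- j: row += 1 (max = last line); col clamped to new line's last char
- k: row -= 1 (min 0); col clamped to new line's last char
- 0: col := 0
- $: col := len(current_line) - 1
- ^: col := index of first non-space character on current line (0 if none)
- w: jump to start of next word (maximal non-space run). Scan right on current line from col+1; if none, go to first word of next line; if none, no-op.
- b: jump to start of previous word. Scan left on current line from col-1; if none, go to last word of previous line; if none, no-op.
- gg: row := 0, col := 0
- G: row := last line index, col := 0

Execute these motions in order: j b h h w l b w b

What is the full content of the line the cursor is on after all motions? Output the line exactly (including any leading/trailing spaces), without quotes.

Answer: sky nine pink one

Derivation:
After 1 (j): row=1 col=0 char='g'
After 2 (b): row=0 col=14 char='o'
After 3 (h): row=0 col=13 char='_'
After 4 (h): row=0 col=12 char='k'
After 5 (w): row=0 col=14 char='o'
After 6 (l): row=0 col=15 char='n'
After 7 (b): row=0 col=14 char='o'
After 8 (w): row=1 col=0 char='g'
After 9 (b): row=0 col=14 char='o'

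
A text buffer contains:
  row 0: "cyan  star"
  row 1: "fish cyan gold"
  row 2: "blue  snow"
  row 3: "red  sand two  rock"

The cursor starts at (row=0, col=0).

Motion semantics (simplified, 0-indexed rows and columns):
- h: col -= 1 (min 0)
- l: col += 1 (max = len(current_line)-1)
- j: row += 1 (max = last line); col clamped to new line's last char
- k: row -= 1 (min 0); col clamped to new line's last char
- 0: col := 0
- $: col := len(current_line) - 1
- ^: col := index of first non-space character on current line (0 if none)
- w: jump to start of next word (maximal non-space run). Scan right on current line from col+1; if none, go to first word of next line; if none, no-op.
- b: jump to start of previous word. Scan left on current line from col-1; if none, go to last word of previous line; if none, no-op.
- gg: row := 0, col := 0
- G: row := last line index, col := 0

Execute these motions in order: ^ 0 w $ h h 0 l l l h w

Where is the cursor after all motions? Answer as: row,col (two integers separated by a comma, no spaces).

After 1 (^): row=0 col=0 char='c'
After 2 (0): row=0 col=0 char='c'
After 3 (w): row=0 col=6 char='s'
After 4 ($): row=0 col=9 char='r'
After 5 (h): row=0 col=8 char='a'
After 6 (h): row=0 col=7 char='t'
After 7 (0): row=0 col=0 char='c'
After 8 (l): row=0 col=1 char='y'
After 9 (l): row=0 col=2 char='a'
After 10 (l): row=0 col=3 char='n'
After 11 (h): row=0 col=2 char='a'
After 12 (w): row=0 col=6 char='s'

Answer: 0,6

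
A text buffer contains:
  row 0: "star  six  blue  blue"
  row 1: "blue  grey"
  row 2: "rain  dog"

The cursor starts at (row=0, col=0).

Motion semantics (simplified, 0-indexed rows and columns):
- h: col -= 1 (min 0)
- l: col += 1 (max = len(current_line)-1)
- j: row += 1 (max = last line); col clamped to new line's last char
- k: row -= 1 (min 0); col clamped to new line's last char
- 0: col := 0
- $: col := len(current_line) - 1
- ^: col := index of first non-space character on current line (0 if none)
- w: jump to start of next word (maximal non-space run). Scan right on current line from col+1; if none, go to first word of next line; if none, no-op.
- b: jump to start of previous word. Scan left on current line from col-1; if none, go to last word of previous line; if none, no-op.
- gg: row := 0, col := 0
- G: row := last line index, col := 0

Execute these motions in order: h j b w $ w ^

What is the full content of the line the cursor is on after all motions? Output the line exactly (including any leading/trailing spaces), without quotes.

After 1 (h): row=0 col=0 char='s'
After 2 (j): row=1 col=0 char='b'
After 3 (b): row=0 col=17 char='b'
After 4 (w): row=1 col=0 char='b'
After 5 ($): row=1 col=9 char='y'
After 6 (w): row=2 col=0 char='r'
After 7 (^): row=2 col=0 char='r'

Answer: rain  dog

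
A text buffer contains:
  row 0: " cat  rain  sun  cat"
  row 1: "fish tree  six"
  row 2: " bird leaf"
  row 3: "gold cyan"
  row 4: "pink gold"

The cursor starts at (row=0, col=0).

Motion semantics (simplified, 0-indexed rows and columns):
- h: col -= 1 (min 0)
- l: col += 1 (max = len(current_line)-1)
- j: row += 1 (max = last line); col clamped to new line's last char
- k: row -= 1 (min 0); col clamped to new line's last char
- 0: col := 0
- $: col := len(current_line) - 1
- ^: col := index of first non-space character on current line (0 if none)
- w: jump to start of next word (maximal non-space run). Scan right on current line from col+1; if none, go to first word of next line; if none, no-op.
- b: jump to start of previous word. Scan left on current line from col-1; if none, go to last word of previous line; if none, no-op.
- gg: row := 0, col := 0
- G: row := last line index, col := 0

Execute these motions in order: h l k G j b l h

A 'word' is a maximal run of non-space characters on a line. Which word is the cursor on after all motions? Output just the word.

Answer: cyan

Derivation:
After 1 (h): row=0 col=0 char='_'
After 2 (l): row=0 col=1 char='c'
After 3 (k): row=0 col=1 char='c'
After 4 (G): row=4 col=0 char='p'
After 5 (j): row=4 col=0 char='p'
After 6 (b): row=3 col=5 char='c'
After 7 (l): row=3 col=6 char='y'
After 8 (h): row=3 col=5 char='c'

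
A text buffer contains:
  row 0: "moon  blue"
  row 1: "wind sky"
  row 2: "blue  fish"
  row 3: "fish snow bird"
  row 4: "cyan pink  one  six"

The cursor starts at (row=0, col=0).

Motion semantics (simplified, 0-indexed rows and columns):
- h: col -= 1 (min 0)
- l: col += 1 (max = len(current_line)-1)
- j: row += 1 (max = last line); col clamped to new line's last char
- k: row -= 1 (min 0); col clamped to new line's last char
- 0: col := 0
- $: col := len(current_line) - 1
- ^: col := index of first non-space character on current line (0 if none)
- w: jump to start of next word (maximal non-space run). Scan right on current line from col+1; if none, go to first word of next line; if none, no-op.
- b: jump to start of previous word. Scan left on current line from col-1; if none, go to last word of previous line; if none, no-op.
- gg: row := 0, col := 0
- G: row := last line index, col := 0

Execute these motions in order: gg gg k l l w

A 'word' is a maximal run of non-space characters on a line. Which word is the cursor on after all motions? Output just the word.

Answer: blue

Derivation:
After 1 (gg): row=0 col=0 char='m'
After 2 (gg): row=0 col=0 char='m'
After 3 (k): row=0 col=0 char='m'
After 4 (l): row=0 col=1 char='o'
After 5 (l): row=0 col=2 char='o'
After 6 (w): row=0 col=6 char='b'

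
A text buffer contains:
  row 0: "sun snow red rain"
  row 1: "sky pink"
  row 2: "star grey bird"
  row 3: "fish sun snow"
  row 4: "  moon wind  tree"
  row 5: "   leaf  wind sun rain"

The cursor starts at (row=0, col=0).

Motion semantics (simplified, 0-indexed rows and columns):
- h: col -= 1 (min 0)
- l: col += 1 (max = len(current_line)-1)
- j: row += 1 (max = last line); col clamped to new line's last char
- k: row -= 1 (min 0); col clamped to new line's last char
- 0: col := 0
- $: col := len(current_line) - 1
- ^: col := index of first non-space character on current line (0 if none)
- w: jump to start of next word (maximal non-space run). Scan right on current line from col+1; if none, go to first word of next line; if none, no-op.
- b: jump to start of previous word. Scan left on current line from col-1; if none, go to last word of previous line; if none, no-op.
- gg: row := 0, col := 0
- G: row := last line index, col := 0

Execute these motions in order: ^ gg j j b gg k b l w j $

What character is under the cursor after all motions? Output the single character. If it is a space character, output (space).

Answer: k

Derivation:
After 1 (^): row=0 col=0 char='s'
After 2 (gg): row=0 col=0 char='s'
After 3 (j): row=1 col=0 char='s'
After 4 (j): row=2 col=0 char='s'
After 5 (b): row=1 col=4 char='p'
After 6 (gg): row=0 col=0 char='s'
After 7 (k): row=0 col=0 char='s'
After 8 (b): row=0 col=0 char='s'
After 9 (l): row=0 col=1 char='u'
After 10 (w): row=0 col=4 char='s'
After 11 (j): row=1 col=4 char='p'
After 12 ($): row=1 col=7 char='k'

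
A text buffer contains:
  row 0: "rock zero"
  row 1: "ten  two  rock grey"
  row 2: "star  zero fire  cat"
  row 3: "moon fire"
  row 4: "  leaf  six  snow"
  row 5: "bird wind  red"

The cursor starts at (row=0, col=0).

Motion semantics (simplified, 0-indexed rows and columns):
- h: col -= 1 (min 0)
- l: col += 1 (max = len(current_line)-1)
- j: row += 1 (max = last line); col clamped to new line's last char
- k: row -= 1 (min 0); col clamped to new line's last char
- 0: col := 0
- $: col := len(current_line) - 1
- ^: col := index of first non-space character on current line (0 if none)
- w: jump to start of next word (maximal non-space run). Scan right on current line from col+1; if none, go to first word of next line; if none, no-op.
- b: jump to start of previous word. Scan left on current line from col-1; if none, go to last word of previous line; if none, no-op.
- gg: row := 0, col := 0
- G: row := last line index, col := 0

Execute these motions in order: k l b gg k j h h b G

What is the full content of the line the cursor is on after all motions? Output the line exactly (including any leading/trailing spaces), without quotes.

Answer: bird wind  red

Derivation:
After 1 (k): row=0 col=0 char='r'
After 2 (l): row=0 col=1 char='o'
After 3 (b): row=0 col=0 char='r'
After 4 (gg): row=0 col=0 char='r'
After 5 (k): row=0 col=0 char='r'
After 6 (j): row=1 col=0 char='t'
After 7 (h): row=1 col=0 char='t'
After 8 (h): row=1 col=0 char='t'
After 9 (b): row=0 col=5 char='z'
After 10 (G): row=5 col=0 char='b'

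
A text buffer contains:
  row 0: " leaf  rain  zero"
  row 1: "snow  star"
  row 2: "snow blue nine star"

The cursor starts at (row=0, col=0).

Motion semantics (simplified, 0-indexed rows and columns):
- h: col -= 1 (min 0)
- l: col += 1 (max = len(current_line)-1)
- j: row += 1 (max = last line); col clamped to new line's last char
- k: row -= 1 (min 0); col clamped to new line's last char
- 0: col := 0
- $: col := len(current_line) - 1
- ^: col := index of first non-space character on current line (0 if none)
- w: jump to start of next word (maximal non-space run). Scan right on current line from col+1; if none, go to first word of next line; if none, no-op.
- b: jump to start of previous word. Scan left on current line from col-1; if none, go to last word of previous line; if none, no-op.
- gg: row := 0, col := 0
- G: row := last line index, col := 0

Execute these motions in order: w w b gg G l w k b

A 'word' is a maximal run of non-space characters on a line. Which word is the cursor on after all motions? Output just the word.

After 1 (w): row=0 col=1 char='l'
After 2 (w): row=0 col=7 char='r'
After 3 (b): row=0 col=1 char='l'
After 4 (gg): row=0 col=0 char='_'
After 5 (G): row=2 col=0 char='s'
After 6 (l): row=2 col=1 char='n'
After 7 (w): row=2 col=5 char='b'
After 8 (k): row=1 col=5 char='_'
After 9 (b): row=1 col=0 char='s'

Answer: snow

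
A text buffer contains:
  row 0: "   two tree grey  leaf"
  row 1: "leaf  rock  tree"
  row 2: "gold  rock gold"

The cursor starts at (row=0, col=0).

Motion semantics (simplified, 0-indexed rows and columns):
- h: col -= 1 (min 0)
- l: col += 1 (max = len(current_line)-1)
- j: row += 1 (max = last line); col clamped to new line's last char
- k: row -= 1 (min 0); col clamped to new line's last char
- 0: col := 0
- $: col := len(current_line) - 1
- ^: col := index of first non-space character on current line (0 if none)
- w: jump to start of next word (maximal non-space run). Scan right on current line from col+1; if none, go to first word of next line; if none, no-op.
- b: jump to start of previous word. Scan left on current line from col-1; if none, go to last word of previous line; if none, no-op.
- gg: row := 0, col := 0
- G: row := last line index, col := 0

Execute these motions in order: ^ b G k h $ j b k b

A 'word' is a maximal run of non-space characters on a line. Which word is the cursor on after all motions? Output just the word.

Answer: rock

Derivation:
After 1 (^): row=0 col=3 char='t'
After 2 (b): row=0 col=3 char='t'
After 3 (G): row=2 col=0 char='g'
After 4 (k): row=1 col=0 char='l'
After 5 (h): row=1 col=0 char='l'
After 6 ($): row=1 col=15 char='e'
After 7 (j): row=2 col=14 char='d'
After 8 (b): row=2 col=11 char='g'
After 9 (k): row=1 col=11 char='_'
After 10 (b): row=1 col=6 char='r'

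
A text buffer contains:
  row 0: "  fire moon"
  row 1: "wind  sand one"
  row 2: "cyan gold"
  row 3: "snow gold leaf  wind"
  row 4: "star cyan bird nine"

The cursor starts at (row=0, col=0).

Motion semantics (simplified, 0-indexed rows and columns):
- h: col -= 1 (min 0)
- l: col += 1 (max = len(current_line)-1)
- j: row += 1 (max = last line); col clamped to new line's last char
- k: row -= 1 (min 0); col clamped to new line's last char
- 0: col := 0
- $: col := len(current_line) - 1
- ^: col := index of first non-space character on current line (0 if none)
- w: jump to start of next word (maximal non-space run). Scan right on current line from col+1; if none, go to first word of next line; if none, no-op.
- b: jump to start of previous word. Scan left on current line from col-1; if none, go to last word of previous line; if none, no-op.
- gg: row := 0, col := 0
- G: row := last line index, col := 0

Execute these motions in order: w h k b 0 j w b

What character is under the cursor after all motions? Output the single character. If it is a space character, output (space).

Answer: w

Derivation:
After 1 (w): row=0 col=2 char='f'
After 2 (h): row=0 col=1 char='_'
After 3 (k): row=0 col=1 char='_'
After 4 (b): row=0 col=1 char='_'
After 5 (0): row=0 col=0 char='_'
After 6 (j): row=1 col=0 char='w'
After 7 (w): row=1 col=6 char='s'
After 8 (b): row=1 col=0 char='w'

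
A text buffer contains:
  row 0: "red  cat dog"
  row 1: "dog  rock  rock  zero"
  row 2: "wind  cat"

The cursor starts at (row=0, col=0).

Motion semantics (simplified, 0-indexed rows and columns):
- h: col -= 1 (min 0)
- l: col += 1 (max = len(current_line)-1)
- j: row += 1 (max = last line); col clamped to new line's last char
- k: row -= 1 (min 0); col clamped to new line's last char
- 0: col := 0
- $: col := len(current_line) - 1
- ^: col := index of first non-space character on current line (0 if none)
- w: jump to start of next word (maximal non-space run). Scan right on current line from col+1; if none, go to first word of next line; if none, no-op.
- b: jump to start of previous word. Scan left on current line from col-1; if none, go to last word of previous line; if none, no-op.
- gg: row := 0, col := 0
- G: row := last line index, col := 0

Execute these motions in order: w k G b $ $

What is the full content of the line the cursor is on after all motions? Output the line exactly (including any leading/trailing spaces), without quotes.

After 1 (w): row=0 col=5 char='c'
After 2 (k): row=0 col=5 char='c'
After 3 (G): row=2 col=0 char='w'
After 4 (b): row=1 col=17 char='z'
After 5 ($): row=1 col=20 char='o'
After 6 ($): row=1 col=20 char='o'

Answer: dog  rock  rock  zero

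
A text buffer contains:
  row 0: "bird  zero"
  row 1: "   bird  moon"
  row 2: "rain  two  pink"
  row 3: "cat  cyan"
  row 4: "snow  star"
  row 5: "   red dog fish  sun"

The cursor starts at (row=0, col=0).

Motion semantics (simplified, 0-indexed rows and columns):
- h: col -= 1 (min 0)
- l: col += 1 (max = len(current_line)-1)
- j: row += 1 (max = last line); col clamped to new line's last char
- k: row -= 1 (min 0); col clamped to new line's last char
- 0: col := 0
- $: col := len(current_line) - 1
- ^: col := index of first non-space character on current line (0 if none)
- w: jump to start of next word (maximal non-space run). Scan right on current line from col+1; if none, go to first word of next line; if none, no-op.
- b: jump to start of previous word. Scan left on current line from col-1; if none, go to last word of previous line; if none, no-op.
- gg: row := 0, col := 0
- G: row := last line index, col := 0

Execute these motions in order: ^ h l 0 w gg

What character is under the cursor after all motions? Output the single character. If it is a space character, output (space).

Answer: b

Derivation:
After 1 (^): row=0 col=0 char='b'
After 2 (h): row=0 col=0 char='b'
After 3 (l): row=0 col=1 char='i'
After 4 (0): row=0 col=0 char='b'
After 5 (w): row=0 col=6 char='z'
After 6 (gg): row=0 col=0 char='b'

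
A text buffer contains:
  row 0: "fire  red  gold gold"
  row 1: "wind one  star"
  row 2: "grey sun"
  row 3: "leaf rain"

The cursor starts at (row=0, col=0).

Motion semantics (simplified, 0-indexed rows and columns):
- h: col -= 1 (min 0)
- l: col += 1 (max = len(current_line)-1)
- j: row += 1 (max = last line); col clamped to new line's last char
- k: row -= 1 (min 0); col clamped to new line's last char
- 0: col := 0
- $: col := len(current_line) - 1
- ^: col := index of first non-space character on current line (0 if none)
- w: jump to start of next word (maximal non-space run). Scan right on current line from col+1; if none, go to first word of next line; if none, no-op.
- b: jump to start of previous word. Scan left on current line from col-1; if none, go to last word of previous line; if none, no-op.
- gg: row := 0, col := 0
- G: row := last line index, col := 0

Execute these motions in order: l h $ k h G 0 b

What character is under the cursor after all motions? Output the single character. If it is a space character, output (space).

Answer: s

Derivation:
After 1 (l): row=0 col=1 char='i'
After 2 (h): row=0 col=0 char='f'
After 3 ($): row=0 col=19 char='d'
After 4 (k): row=0 col=19 char='d'
After 5 (h): row=0 col=18 char='l'
After 6 (G): row=3 col=0 char='l'
After 7 (0): row=3 col=0 char='l'
After 8 (b): row=2 col=5 char='s'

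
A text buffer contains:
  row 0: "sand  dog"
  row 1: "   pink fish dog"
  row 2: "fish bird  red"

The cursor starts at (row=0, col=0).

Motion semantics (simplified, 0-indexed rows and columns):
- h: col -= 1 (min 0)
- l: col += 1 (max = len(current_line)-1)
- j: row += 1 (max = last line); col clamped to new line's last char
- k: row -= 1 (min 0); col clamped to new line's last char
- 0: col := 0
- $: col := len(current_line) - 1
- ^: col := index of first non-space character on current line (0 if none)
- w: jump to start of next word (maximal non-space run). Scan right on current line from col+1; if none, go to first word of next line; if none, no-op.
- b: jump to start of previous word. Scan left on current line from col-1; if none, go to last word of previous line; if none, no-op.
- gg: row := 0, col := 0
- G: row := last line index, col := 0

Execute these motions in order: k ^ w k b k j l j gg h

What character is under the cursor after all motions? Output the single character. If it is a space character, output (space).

Answer: s

Derivation:
After 1 (k): row=0 col=0 char='s'
After 2 (^): row=0 col=0 char='s'
After 3 (w): row=0 col=6 char='d'
After 4 (k): row=0 col=6 char='d'
After 5 (b): row=0 col=0 char='s'
After 6 (k): row=0 col=0 char='s'
After 7 (j): row=1 col=0 char='_'
After 8 (l): row=1 col=1 char='_'
After 9 (j): row=2 col=1 char='i'
After 10 (gg): row=0 col=0 char='s'
After 11 (h): row=0 col=0 char='s'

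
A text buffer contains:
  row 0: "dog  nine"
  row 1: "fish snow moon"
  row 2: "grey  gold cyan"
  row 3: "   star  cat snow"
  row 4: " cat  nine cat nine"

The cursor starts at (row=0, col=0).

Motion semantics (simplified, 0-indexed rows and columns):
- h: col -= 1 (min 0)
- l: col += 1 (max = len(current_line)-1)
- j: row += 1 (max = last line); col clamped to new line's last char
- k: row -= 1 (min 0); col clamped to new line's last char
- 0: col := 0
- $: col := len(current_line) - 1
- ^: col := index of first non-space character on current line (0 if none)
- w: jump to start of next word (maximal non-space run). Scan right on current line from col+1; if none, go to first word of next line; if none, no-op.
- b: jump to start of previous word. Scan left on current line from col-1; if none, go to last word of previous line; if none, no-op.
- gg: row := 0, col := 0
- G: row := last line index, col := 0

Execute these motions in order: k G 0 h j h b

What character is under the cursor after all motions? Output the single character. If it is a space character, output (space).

Answer: s

Derivation:
After 1 (k): row=0 col=0 char='d'
After 2 (G): row=4 col=0 char='_'
After 3 (0): row=4 col=0 char='_'
After 4 (h): row=4 col=0 char='_'
After 5 (j): row=4 col=0 char='_'
After 6 (h): row=4 col=0 char='_'
After 7 (b): row=3 col=13 char='s'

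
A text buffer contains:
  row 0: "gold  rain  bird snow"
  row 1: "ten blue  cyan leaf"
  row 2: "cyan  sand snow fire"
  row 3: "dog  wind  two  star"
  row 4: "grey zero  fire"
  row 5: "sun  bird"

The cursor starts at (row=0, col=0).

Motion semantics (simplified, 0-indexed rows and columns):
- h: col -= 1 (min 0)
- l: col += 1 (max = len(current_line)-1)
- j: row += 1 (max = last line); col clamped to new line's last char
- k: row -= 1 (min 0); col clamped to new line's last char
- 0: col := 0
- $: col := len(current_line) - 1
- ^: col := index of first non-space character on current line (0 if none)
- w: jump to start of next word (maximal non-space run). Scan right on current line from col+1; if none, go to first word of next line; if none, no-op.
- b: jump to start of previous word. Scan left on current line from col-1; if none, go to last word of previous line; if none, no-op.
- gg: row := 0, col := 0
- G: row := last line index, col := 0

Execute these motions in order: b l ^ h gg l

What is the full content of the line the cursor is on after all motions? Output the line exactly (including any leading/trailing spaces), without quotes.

After 1 (b): row=0 col=0 char='g'
After 2 (l): row=0 col=1 char='o'
After 3 (^): row=0 col=0 char='g'
After 4 (h): row=0 col=0 char='g'
After 5 (gg): row=0 col=0 char='g'
After 6 (l): row=0 col=1 char='o'

Answer: gold  rain  bird snow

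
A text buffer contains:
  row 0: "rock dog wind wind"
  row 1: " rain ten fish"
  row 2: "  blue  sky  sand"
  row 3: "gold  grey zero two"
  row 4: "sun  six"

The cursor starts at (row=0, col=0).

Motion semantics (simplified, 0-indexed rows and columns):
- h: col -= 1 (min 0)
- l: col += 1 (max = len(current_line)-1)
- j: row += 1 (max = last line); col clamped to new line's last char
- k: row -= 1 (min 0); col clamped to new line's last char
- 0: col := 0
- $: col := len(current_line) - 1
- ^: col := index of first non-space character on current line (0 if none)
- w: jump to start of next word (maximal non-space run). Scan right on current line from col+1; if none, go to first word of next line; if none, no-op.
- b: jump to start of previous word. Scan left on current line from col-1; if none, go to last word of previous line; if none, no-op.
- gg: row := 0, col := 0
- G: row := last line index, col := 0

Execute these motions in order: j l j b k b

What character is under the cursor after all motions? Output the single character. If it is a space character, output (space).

Answer: w

Derivation:
After 1 (j): row=1 col=0 char='_'
After 2 (l): row=1 col=1 char='r'
After 3 (j): row=2 col=1 char='_'
After 4 (b): row=1 col=10 char='f'
After 5 (k): row=0 col=10 char='i'
After 6 (b): row=0 col=9 char='w'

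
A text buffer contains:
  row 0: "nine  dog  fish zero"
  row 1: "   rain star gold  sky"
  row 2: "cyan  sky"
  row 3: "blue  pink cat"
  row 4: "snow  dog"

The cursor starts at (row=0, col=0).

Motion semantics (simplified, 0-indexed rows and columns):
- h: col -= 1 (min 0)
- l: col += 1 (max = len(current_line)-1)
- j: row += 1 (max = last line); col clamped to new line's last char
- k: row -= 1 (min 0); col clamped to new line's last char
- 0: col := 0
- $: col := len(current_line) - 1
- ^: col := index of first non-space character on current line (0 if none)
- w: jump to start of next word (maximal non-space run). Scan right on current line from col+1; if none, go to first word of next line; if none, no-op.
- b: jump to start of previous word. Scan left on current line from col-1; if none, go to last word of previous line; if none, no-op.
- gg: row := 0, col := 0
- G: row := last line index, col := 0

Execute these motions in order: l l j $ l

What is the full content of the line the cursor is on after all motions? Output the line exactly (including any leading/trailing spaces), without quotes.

After 1 (l): row=0 col=1 char='i'
After 2 (l): row=0 col=2 char='n'
After 3 (j): row=1 col=2 char='_'
After 4 ($): row=1 col=21 char='y'
After 5 (l): row=1 col=21 char='y'

Answer:    rain star gold  sky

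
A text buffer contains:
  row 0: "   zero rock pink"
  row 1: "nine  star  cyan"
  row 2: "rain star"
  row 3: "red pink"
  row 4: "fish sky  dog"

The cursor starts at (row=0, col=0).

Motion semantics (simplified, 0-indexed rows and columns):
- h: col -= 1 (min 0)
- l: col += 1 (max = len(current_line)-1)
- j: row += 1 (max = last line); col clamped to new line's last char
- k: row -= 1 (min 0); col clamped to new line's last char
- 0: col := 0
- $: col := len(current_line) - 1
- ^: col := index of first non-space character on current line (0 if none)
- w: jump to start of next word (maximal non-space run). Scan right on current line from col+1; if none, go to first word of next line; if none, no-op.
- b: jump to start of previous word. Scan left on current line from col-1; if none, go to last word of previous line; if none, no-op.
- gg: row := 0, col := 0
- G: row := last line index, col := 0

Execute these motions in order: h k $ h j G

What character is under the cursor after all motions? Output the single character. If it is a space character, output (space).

After 1 (h): row=0 col=0 char='_'
After 2 (k): row=0 col=0 char='_'
After 3 ($): row=0 col=16 char='k'
After 4 (h): row=0 col=15 char='n'
After 5 (j): row=1 col=15 char='n'
After 6 (G): row=4 col=0 char='f'

Answer: f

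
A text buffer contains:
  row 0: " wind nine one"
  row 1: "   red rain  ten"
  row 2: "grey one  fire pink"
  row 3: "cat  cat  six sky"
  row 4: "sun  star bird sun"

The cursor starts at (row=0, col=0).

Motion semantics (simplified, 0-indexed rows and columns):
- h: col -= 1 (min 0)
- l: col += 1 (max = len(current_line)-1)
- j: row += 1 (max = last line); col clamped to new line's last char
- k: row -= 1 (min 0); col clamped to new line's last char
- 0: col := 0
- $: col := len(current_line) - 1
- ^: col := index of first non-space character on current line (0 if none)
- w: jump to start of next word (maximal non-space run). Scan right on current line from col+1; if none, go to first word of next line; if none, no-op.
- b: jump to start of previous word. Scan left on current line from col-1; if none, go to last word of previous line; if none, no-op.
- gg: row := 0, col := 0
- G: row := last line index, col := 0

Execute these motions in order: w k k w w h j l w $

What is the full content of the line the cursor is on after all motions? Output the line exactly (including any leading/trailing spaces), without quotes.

After 1 (w): row=0 col=1 char='w'
After 2 (k): row=0 col=1 char='w'
After 3 (k): row=0 col=1 char='w'
After 4 (w): row=0 col=6 char='n'
After 5 (w): row=0 col=11 char='o'
After 6 (h): row=0 col=10 char='_'
After 7 (j): row=1 col=10 char='n'
After 8 (l): row=1 col=11 char='_'
After 9 (w): row=1 col=13 char='t'
After 10 ($): row=1 col=15 char='n'

Answer:    red rain  ten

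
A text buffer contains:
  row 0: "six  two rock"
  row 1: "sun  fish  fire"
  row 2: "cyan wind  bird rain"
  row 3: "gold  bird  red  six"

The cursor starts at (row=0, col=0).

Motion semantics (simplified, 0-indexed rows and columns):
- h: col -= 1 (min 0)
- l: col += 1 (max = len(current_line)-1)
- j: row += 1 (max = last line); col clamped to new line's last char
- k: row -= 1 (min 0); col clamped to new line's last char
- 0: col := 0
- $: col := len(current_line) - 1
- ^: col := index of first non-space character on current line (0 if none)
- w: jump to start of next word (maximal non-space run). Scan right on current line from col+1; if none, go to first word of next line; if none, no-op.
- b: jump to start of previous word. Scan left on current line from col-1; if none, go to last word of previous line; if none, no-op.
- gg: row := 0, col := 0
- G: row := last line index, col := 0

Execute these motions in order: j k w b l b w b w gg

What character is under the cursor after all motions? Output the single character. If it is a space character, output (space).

Answer: s

Derivation:
After 1 (j): row=1 col=0 char='s'
After 2 (k): row=0 col=0 char='s'
After 3 (w): row=0 col=5 char='t'
After 4 (b): row=0 col=0 char='s'
After 5 (l): row=0 col=1 char='i'
After 6 (b): row=0 col=0 char='s'
After 7 (w): row=0 col=5 char='t'
After 8 (b): row=0 col=0 char='s'
After 9 (w): row=0 col=5 char='t'
After 10 (gg): row=0 col=0 char='s'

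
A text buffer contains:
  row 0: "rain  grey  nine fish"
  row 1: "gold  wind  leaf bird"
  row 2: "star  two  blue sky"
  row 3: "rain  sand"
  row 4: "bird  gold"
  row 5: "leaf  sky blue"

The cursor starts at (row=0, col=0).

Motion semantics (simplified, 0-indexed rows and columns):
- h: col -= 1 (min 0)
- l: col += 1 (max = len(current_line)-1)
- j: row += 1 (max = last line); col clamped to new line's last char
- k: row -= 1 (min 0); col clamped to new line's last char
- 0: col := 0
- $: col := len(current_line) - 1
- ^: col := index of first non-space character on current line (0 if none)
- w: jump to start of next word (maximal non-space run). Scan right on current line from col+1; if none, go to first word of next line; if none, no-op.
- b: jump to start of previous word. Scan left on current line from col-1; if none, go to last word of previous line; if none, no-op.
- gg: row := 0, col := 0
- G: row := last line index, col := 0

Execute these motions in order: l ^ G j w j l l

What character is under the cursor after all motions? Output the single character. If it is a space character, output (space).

Answer: y

Derivation:
After 1 (l): row=0 col=1 char='a'
After 2 (^): row=0 col=0 char='r'
After 3 (G): row=5 col=0 char='l'
After 4 (j): row=5 col=0 char='l'
After 5 (w): row=5 col=6 char='s'
After 6 (j): row=5 col=6 char='s'
After 7 (l): row=5 col=7 char='k'
After 8 (l): row=5 col=8 char='y'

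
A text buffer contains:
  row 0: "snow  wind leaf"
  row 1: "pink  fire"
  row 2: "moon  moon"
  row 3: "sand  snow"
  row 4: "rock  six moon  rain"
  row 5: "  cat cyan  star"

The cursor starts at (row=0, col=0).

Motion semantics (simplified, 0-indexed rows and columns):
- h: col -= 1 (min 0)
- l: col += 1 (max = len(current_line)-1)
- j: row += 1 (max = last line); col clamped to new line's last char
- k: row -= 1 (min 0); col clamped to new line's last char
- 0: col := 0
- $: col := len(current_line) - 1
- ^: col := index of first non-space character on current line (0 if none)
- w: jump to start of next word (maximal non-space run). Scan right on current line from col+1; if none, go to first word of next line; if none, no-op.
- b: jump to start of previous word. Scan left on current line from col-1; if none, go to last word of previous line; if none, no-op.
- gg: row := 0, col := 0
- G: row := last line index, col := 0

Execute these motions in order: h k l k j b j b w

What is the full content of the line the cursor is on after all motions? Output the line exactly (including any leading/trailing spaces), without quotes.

Answer: moon  moon

Derivation:
After 1 (h): row=0 col=0 char='s'
After 2 (k): row=0 col=0 char='s'
After 3 (l): row=0 col=1 char='n'
After 4 (k): row=0 col=1 char='n'
After 5 (j): row=1 col=1 char='i'
After 6 (b): row=1 col=0 char='p'
After 7 (j): row=2 col=0 char='m'
After 8 (b): row=1 col=6 char='f'
After 9 (w): row=2 col=0 char='m'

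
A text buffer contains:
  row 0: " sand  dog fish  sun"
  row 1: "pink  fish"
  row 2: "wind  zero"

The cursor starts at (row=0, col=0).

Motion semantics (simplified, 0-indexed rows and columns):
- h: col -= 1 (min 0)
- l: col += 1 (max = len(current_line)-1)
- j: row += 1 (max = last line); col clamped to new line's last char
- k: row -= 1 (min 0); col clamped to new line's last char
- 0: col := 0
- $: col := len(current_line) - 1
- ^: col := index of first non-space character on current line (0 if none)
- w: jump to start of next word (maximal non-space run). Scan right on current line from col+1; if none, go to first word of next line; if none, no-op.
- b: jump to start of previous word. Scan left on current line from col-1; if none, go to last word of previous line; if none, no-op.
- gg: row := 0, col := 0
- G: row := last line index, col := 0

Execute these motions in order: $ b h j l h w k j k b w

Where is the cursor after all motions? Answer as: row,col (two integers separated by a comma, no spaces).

After 1 ($): row=0 col=19 char='n'
After 2 (b): row=0 col=17 char='s'
After 3 (h): row=0 col=16 char='_'
After 4 (j): row=1 col=9 char='h'
After 5 (l): row=1 col=9 char='h'
After 6 (h): row=1 col=8 char='s'
After 7 (w): row=2 col=0 char='w'
After 8 (k): row=1 col=0 char='p'
After 9 (j): row=2 col=0 char='w'
After 10 (k): row=1 col=0 char='p'
After 11 (b): row=0 col=17 char='s'
After 12 (w): row=1 col=0 char='p'

Answer: 1,0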